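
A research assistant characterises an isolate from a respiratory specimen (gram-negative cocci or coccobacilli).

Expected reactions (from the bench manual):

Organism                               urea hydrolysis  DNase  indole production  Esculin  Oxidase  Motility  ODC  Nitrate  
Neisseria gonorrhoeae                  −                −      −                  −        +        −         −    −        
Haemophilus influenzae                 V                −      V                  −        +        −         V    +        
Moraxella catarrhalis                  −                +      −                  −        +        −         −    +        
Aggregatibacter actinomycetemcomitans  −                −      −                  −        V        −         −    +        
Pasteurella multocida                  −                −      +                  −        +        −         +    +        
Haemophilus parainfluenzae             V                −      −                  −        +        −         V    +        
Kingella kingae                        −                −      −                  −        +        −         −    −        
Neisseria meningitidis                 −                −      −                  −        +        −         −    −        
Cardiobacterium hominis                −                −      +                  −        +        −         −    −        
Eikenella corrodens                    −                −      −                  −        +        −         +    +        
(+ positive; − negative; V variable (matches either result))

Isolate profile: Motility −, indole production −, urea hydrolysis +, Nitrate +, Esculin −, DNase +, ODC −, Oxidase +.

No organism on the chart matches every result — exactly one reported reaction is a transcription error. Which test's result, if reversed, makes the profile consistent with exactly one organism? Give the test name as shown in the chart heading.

As reported, no row in the chart matches all 8 reactions.
Reversing Motility → still no organism matches.
Reversing Esculin → still no organism matches.
Reversing indole production → still no organism matches.
Reversing Oxidase → still no organism matches.
Reversing Nitrate → still no organism matches.
Reversing urea hydrolysis (to −) → unique match: Moraxella catarrhalis.
Reversing ODC → still no organism matches.
Reversing DNase → 2 organisms match (not unique).

urea hydrolysis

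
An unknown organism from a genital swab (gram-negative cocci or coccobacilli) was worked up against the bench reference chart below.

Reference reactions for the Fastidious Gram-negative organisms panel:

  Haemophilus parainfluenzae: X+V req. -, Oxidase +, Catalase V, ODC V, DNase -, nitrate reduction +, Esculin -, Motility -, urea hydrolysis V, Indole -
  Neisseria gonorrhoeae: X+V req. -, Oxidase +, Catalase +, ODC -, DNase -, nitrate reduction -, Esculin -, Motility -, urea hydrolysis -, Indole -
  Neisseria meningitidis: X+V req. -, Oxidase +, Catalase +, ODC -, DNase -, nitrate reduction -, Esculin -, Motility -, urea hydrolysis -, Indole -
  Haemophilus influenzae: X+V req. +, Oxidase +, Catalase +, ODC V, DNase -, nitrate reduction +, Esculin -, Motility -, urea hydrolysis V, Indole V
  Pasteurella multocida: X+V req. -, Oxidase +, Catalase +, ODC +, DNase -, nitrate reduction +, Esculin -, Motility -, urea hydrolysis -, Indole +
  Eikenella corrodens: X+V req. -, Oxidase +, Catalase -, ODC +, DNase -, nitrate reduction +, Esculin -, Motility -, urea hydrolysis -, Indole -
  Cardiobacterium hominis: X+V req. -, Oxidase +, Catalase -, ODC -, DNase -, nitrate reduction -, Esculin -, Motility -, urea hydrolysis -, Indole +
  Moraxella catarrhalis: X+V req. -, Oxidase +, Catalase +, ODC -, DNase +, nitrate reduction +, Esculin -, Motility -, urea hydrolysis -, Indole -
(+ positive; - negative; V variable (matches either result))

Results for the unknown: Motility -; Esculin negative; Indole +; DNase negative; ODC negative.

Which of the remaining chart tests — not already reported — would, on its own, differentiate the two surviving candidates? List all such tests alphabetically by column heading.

Catalase, nitrate reduction, X+V req.

ODC -: excludes Pasteurella multocida, Eikenella corrodens — 6 left.
DNase -: excludes Moraxella catarrhalis — 5 left.
Motility -: all 5 remaining candidates are consistent.
Esculin -: all 5 remaining candidates are consistent.
Indole +: excludes Haemophilus parainfluenzae, Neisseria gonorrhoeae, Neisseria meningitidis — 2 left.
Two candidates remain: Cardiobacterium hominis and Haemophilus influenzae.
  X+V req.: Cardiobacterium hominis -, Haemophilus influenzae + — discriminates.
  Oxidase: + vs + — same for both, does not separate.
  Catalase: Cardiobacterium hominis -, Haemophilus influenzae + — discriminates.
  nitrate reduction: Cardiobacterium hominis -, Haemophilus influenzae + — discriminates.
  urea hydrolysis: - vs V — variable for at least one, does not separate.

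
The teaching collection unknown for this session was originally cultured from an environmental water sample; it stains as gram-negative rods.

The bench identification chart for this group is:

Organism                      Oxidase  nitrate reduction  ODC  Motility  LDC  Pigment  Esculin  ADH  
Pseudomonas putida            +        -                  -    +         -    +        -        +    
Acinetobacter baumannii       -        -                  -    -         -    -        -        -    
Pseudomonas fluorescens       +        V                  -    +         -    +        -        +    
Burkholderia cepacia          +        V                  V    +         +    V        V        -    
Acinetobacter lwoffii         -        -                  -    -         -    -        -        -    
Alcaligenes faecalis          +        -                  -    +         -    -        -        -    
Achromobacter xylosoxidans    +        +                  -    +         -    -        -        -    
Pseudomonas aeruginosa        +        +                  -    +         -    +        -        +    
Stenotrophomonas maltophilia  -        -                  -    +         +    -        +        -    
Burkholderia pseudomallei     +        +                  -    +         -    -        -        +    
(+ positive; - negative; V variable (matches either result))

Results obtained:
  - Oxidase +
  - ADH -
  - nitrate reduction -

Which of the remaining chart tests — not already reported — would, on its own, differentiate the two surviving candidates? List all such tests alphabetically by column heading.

LDC

Oxidase +: excludes Acinetobacter baumannii, Acinetobacter lwoffii, Stenotrophomonas maltophilia — 7 left.
nitrate reduction -: excludes Achromobacter xylosoxidans, Pseudomonas aeruginosa, Burkholderia pseudomallei — 4 left.
ADH -: excludes Pseudomonas putida, Pseudomonas fluorescens — 2 left.
Two candidates remain: Alcaligenes faecalis and Burkholderia cepacia.
  ODC: - vs V — variable for at least one, does not separate.
  Motility: + vs + — same for both, does not separate.
  LDC: Alcaligenes faecalis -, Burkholderia cepacia + — discriminates.
  Pigment: - vs V — variable for at least one, does not separate.
  Esculin: - vs V — variable for at least one, does not separate.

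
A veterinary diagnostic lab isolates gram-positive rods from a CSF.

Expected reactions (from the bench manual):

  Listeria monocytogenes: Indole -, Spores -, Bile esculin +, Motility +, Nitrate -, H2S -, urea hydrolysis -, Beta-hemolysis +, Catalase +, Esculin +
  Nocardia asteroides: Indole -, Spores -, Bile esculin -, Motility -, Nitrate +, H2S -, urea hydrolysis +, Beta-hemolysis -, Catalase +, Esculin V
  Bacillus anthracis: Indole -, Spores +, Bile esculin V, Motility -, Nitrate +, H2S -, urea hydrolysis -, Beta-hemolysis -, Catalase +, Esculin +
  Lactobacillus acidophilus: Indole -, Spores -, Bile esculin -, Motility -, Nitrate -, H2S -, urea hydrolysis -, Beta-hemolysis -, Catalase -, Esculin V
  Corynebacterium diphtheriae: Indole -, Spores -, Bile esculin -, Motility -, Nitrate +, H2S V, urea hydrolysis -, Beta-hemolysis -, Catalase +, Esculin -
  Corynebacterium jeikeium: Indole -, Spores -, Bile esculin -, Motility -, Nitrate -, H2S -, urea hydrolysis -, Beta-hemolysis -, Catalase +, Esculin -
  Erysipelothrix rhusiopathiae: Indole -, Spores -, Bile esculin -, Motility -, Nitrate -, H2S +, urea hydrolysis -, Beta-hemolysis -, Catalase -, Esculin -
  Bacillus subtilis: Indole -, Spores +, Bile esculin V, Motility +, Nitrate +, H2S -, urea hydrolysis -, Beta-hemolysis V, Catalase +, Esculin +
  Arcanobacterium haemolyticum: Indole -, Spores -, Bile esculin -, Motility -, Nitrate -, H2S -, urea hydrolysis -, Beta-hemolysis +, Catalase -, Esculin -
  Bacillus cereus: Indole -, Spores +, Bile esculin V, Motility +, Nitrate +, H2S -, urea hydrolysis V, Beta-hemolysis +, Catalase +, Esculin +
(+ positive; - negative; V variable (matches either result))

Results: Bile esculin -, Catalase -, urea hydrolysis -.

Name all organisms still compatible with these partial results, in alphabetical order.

Arcanobacterium haemolyticum, Erysipelothrix rhusiopathiae, Lactobacillus acidophilus

urea hydrolysis -: excludes Nocardia asteroides — 9 left.
Bile esculin -: excludes Listeria monocytogenes — 8 left.
Catalase -: excludes 5 organisms — 3 left.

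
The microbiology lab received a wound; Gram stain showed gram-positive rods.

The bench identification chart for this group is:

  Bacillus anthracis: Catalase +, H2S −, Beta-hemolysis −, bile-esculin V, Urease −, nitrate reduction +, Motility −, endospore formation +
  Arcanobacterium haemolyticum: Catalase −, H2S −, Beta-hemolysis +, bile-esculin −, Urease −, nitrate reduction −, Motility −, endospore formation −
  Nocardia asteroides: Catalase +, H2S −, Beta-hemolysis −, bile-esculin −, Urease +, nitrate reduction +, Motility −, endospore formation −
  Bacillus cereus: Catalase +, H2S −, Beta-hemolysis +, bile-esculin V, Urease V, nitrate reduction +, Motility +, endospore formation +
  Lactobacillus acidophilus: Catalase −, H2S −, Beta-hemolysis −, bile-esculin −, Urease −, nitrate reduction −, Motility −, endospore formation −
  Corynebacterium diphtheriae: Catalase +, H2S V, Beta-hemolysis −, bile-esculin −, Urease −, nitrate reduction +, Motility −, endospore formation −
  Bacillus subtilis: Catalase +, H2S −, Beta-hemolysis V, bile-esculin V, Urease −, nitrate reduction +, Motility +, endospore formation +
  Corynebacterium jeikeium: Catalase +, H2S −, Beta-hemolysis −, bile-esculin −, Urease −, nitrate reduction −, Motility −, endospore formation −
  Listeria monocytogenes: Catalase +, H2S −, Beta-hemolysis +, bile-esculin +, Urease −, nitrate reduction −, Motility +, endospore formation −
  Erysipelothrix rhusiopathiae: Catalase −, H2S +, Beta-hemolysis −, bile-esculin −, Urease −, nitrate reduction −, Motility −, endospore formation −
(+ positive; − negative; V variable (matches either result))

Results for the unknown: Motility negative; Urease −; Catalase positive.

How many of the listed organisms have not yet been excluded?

3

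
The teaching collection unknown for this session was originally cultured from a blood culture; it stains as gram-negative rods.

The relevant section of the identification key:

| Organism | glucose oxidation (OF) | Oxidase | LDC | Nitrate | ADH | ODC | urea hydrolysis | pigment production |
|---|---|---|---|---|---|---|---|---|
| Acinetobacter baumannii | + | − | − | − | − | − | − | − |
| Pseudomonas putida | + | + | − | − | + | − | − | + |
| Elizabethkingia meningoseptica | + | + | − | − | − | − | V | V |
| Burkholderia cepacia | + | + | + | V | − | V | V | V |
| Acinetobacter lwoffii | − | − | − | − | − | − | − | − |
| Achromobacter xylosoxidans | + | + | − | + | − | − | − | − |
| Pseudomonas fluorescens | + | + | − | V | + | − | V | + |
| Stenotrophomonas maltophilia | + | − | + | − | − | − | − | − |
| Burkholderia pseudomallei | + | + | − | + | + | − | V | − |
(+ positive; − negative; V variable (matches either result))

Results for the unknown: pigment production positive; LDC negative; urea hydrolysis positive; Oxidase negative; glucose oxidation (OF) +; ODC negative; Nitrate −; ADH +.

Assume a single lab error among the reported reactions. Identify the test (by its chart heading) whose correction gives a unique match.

Oxidase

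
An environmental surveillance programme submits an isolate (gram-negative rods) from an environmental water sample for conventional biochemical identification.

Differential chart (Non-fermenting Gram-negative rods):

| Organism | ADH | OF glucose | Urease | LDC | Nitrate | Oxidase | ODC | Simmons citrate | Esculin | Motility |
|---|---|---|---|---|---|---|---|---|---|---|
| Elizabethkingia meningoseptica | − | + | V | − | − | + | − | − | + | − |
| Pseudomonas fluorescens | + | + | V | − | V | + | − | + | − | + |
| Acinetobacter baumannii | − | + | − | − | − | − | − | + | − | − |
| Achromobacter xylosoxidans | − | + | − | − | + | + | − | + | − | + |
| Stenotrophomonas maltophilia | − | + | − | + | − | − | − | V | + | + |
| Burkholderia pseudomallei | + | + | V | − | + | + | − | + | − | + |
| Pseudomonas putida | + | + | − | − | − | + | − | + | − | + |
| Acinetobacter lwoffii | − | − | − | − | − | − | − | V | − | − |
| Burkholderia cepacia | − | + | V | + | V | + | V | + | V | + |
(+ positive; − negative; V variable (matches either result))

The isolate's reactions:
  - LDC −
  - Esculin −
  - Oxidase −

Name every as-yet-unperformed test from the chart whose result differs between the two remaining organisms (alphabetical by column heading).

Oxidase −: excludes 6 organisms — 3 left.
LDC −: excludes Stenotrophomonas maltophilia — 2 left.
Esculin −: all 2 remaining candidates are consistent.
Two candidates remain: Acinetobacter baumannii and Acinetobacter lwoffii.
  ADH: − vs − — same for both, does not separate.
  OF glucose: Acinetobacter baumannii +, Acinetobacter lwoffii − — discriminates.
  Urease: − vs − — same for both, does not separate.
  Nitrate: − vs − — same for both, does not separate.
  ODC: − vs − — same for both, does not separate.
  Simmons citrate: + vs V — variable for at least one, does not separate.
  Motility: − vs − — same for both, does not separate.

OF glucose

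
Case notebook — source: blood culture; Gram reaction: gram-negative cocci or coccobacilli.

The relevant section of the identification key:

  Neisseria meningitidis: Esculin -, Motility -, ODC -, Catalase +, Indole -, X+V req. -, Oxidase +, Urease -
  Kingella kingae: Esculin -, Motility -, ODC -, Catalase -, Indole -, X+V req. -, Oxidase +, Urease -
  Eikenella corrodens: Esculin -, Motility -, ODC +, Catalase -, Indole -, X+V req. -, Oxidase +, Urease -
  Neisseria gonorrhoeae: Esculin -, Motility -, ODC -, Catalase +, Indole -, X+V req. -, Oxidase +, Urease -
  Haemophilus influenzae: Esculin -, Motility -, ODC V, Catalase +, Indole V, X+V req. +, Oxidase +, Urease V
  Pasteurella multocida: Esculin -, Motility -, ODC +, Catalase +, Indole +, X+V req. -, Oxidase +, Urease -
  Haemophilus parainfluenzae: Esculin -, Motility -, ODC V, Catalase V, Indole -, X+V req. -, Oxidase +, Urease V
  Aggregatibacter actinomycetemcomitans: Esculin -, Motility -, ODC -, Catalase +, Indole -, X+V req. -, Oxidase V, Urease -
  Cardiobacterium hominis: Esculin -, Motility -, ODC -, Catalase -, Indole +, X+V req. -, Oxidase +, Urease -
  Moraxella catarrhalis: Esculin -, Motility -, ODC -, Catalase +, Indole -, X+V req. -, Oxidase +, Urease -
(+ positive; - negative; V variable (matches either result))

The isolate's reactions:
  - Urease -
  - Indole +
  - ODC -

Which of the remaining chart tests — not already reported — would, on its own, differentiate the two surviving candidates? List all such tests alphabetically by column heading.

Catalase, X+V req.

Indole +: excludes 7 organisms — 3 left.
ODC -: excludes Pasteurella multocida — 2 left.
Urease -: all 2 remaining candidates are consistent.
Two candidates remain: Cardiobacterium hominis and Haemophilus influenzae.
  Esculin: - vs - — same for both, does not separate.
  Motility: - vs - — same for both, does not separate.
  Catalase: Cardiobacterium hominis -, Haemophilus influenzae + — discriminates.
  X+V req.: Cardiobacterium hominis -, Haemophilus influenzae + — discriminates.
  Oxidase: + vs + — same for both, does not separate.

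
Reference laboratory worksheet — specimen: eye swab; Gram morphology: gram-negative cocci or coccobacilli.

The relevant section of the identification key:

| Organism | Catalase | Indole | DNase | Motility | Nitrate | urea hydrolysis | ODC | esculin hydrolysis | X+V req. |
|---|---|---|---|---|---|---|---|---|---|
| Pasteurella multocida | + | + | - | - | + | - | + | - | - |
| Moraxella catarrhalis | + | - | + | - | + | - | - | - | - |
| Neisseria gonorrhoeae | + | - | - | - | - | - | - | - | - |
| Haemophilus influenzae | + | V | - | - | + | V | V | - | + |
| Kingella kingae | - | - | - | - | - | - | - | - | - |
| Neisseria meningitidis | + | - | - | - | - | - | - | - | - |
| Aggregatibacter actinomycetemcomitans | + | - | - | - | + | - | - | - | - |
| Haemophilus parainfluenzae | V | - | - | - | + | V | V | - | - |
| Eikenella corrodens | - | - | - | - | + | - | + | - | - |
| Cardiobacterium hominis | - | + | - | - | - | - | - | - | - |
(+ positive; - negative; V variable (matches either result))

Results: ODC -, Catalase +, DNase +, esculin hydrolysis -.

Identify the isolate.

Moraxella catarrhalis

ODC -: excludes Pasteurella multocida, Eikenella corrodens — 8 left.
esculin hydrolysis -: all 8 remaining candidates are consistent.
DNase +: excludes 7 organisms — 1 left.
Catalase +: the one remaining candidate is consistent.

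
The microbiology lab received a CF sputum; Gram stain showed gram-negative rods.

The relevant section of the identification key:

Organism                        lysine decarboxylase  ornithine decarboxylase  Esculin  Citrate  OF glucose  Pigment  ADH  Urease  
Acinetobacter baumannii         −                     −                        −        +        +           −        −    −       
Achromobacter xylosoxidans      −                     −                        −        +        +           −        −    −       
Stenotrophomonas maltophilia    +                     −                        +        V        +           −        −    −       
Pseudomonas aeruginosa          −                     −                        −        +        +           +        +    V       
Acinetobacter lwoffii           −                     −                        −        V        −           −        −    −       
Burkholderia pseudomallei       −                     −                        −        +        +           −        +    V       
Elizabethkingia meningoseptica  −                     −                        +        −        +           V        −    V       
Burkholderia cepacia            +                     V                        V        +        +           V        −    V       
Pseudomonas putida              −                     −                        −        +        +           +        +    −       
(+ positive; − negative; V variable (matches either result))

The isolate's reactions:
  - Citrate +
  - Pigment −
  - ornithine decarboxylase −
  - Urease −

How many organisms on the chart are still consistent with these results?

6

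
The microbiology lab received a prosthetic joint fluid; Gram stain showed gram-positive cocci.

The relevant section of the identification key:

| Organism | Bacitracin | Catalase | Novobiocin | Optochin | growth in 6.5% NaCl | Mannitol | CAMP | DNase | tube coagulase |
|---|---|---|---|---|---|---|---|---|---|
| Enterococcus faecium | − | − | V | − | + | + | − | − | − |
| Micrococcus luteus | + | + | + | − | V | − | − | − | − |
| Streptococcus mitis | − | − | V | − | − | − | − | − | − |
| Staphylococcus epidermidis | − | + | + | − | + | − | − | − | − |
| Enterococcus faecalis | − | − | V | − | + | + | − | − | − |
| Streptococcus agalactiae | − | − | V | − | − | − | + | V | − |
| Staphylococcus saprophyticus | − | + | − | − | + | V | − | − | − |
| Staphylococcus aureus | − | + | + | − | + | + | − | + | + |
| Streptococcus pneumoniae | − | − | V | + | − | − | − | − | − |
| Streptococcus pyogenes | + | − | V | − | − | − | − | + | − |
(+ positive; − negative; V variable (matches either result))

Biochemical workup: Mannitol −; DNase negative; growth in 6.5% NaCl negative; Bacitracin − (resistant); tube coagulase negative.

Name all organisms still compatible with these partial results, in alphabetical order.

Streptococcus agalactiae, Streptococcus mitis, Streptococcus pneumoniae

Mannitol −: excludes Enterococcus faecium, Enterococcus faecalis, Staphylococcus aureus — 7 left.
tube coagulase −: all 7 remaining candidates are consistent.
DNase −: excludes Streptococcus pyogenes — 6 left.
Bacitracin −: excludes Micrococcus luteus — 5 left.
growth in 6.5% NaCl −: excludes Staphylococcus epidermidis, Staphylococcus saprophyticus — 3 left.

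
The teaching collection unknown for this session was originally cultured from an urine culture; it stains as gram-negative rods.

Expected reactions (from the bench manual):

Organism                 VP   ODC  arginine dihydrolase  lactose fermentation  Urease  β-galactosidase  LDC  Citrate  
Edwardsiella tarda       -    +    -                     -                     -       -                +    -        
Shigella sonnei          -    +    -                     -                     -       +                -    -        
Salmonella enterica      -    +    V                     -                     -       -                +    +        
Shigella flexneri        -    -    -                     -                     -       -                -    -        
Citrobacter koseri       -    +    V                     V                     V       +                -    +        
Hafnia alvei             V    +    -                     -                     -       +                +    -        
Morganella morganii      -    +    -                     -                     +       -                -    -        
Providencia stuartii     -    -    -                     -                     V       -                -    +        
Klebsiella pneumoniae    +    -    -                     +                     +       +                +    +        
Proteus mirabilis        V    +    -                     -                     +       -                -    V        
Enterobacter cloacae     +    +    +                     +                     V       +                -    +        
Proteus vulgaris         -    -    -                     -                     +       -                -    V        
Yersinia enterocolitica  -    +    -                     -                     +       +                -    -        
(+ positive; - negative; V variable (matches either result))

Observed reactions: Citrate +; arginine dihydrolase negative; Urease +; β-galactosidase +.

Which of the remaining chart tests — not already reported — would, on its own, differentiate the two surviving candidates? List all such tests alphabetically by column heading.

LDC, ODC, VP

Urease +: excludes 5 organisms — 8 left.
β-galactosidase +: excludes Morganella morganii, Providencia stuartii, Proteus mirabilis, Proteus vulgaris — 4 left.
arginine dihydrolase -: excludes Enterobacter cloacae — 3 left.
Citrate +: excludes Yersinia enterocolitica — 2 left.
Two candidates remain: Citrobacter koseri and Klebsiella pneumoniae.
  VP: Citrobacter koseri -, Klebsiella pneumoniae + — discriminates.
  ODC: Citrobacter koseri +, Klebsiella pneumoniae - — discriminates.
  lactose fermentation: V vs + — variable for at least one, does not separate.
  LDC: Citrobacter koseri -, Klebsiella pneumoniae + — discriminates.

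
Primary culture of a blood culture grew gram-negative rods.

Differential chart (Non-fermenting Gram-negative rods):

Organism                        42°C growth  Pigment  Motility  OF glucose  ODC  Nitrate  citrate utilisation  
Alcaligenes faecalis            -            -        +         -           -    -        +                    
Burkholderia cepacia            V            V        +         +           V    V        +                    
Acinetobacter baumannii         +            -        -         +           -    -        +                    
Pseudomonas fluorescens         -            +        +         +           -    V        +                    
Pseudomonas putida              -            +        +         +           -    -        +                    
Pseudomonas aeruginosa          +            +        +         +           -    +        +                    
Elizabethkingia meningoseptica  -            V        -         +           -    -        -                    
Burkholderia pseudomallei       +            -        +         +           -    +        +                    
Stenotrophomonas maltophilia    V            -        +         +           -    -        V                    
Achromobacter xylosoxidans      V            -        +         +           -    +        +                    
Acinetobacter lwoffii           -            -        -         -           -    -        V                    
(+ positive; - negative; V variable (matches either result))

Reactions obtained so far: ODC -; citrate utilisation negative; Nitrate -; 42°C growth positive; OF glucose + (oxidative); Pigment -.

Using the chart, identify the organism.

Stenotrophomonas maltophilia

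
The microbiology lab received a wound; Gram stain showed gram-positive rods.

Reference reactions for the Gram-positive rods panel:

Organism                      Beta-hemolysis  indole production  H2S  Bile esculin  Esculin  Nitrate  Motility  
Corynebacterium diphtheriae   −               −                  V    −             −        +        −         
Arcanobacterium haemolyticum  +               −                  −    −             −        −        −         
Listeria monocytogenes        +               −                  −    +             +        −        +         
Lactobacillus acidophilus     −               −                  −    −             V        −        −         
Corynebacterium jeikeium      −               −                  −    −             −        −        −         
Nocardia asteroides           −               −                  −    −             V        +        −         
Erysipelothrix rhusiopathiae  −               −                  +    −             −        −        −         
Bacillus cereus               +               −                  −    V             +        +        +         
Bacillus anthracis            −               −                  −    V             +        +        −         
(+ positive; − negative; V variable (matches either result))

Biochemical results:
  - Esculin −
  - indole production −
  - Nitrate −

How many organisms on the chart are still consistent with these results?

Nitrate −: excludes Corynebacterium diphtheriae, Nocardia asteroides, Bacillus cereus, Bacillus anthracis — 5 left.
indole production −: all 5 remaining candidates are consistent.
Esculin −: excludes Listeria monocytogenes — 4 left.
Still consistent: Arcanobacterium haemolyticum, Corynebacterium jeikeium, Erysipelothrix rhusiopathiae, Lactobacillus acidophilus.

4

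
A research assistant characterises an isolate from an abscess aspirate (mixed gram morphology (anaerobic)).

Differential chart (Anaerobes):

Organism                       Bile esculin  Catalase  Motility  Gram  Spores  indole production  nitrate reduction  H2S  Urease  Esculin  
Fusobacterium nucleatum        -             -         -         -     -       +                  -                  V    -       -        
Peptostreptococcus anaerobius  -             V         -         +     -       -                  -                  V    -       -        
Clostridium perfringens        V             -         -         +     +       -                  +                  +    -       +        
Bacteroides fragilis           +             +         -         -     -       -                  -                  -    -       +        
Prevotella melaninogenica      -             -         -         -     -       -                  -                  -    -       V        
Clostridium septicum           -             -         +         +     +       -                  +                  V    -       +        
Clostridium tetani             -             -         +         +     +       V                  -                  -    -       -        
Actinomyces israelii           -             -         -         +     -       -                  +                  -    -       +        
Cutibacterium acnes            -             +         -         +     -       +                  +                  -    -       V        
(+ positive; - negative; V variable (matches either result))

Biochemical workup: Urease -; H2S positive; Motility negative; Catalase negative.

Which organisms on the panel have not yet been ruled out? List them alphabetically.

Clostridium perfringens, Fusobacterium nucleatum, Peptostreptococcus anaerobius

Catalase -: excludes Bacteroides fragilis, Cutibacterium acnes — 7 left.
H2S +: excludes Prevotella melaninogenica, Clostridium tetani, Actinomyces israelii — 4 left.
Urease -: all 4 remaining candidates are consistent.
Motility -: excludes Clostridium septicum — 3 left.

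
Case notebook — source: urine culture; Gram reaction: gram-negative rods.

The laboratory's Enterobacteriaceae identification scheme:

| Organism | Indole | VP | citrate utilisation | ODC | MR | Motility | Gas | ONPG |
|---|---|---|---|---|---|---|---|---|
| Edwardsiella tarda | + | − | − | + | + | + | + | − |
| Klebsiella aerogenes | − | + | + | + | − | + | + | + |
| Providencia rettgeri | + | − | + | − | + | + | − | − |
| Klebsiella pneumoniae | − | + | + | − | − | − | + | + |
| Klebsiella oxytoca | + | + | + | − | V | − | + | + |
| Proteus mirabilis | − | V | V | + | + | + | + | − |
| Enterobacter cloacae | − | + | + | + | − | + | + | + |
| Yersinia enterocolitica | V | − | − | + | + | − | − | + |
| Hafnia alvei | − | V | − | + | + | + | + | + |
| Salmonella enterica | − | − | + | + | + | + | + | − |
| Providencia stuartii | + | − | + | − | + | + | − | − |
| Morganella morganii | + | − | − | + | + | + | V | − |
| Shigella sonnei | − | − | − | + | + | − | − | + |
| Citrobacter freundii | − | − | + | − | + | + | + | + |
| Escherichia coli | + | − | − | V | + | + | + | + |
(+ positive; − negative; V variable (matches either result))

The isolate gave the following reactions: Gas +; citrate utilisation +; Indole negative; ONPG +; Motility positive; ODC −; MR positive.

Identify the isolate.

Citrobacter freundii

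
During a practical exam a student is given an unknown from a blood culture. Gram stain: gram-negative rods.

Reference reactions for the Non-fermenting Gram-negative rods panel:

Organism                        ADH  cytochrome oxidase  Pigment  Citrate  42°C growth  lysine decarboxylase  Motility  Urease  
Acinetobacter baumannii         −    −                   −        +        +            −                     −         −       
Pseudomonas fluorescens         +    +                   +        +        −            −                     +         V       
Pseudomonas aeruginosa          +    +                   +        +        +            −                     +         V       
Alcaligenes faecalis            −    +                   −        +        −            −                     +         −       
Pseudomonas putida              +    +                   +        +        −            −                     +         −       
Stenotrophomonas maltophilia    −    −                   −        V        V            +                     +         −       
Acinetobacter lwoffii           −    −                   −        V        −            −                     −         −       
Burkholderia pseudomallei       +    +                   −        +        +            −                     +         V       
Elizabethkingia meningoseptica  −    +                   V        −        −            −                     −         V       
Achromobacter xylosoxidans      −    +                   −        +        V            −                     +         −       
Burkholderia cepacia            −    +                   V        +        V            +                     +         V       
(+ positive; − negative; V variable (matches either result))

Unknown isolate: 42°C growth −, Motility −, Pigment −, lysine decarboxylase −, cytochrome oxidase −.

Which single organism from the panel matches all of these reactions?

Motility −: excludes 8 organisms — 3 left.
Pigment −: all 3 remaining candidates are consistent.
lysine decarboxylase −: all 3 remaining candidates are consistent.
cytochrome oxidase −: excludes Elizabethkingia meningoseptica — 2 left.
42°C growth −: excludes Acinetobacter baumannii — 1 left.

Acinetobacter lwoffii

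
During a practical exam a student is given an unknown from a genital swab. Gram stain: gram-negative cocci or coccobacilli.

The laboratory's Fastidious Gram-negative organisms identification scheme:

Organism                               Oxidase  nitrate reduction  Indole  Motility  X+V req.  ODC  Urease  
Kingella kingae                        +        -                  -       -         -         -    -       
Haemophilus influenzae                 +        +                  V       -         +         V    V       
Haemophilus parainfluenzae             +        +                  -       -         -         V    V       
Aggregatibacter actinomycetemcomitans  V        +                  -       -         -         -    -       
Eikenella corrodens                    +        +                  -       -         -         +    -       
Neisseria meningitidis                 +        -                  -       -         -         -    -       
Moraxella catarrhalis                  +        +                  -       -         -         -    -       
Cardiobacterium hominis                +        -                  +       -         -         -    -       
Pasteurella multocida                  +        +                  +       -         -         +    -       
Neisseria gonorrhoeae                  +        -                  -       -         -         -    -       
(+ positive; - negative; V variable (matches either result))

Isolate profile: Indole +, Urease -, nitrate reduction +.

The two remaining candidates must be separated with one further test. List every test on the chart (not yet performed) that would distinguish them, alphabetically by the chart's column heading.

X+V req.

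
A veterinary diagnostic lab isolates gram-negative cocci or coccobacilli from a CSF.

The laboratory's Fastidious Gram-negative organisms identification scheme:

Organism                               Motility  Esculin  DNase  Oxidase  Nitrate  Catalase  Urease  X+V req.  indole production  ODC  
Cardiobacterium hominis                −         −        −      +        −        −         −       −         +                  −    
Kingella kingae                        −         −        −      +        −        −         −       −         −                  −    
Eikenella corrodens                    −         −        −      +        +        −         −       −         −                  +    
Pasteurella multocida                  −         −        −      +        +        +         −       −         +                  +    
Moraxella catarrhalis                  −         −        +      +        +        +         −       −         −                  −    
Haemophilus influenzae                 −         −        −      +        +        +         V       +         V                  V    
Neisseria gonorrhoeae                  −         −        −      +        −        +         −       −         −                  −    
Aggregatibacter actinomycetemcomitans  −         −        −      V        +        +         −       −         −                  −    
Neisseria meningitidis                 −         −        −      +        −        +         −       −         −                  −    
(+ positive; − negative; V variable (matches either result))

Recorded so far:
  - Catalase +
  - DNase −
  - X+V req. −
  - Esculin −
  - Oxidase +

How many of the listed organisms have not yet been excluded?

4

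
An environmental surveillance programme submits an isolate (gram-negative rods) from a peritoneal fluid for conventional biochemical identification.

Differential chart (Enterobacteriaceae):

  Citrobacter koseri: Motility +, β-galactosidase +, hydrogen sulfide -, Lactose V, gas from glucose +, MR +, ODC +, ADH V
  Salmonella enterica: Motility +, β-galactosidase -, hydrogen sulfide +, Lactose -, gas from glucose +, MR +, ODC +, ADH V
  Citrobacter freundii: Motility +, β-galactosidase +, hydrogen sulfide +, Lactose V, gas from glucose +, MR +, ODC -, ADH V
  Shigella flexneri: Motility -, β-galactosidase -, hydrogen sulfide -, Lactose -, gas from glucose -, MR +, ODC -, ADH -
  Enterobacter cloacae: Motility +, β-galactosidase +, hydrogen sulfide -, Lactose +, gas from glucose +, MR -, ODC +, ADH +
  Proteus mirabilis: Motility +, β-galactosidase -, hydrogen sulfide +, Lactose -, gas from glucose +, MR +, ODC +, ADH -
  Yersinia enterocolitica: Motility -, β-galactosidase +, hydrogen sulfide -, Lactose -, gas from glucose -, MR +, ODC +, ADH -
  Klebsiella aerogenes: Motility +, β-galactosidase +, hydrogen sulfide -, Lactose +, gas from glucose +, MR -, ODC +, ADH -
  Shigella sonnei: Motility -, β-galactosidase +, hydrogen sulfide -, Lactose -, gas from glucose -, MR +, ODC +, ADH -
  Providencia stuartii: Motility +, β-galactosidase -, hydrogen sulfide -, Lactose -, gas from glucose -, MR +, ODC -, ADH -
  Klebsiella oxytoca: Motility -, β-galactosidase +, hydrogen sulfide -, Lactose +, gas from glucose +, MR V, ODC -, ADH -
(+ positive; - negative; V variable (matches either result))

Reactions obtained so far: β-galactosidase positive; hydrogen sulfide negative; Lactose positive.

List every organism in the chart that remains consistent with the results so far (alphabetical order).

Citrobacter koseri, Enterobacter cloacae, Klebsiella aerogenes, Klebsiella oxytoca

hydrogen sulfide -: excludes Salmonella enterica, Citrobacter freundii, Proteus mirabilis — 8 left.
β-galactosidase +: excludes Shigella flexneri, Providencia stuartii — 6 left.
Lactose +: excludes Yersinia enterocolitica, Shigella sonnei — 4 left.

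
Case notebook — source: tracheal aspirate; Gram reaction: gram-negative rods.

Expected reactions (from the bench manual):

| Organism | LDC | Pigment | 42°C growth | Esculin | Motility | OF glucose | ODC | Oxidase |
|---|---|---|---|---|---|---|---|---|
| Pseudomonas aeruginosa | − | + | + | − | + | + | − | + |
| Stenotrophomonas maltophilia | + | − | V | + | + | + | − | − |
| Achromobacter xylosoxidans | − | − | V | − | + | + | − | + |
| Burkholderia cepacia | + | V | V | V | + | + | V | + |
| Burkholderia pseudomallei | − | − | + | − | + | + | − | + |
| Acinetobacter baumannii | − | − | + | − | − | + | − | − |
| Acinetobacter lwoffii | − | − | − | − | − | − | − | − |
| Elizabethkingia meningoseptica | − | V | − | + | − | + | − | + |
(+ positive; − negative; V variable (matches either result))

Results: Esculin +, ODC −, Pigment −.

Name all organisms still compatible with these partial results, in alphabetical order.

Burkholderia cepacia, Elizabethkingia meningoseptica, Stenotrophomonas maltophilia

Esculin +: excludes 5 organisms — 3 left.
Pigment −: all 3 remaining candidates are consistent.
ODC −: all 3 remaining candidates are consistent.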